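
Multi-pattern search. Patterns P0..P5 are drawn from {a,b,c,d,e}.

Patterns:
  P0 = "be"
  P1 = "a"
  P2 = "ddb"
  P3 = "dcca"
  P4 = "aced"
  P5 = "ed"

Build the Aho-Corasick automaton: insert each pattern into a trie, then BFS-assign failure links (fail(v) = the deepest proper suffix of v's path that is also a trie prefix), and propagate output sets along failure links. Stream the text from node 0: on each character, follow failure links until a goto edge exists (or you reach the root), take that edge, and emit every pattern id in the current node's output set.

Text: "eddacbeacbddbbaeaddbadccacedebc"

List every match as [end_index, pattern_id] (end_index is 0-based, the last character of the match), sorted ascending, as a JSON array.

Build:
Trie nodes:
  n0 'ε': a→3 b→1 d→4 e→13
  n1 'b': e→2
  n2 'be': ·  ←P0
  n3 'a': c→10  ←P1
  n4 'd': c→7 d→5
  n5 'dd': b→6
  n6 'ddb': ·  ←P2
  n7 'dc': c→8
  n8 'dcc': a→9
  n9 'dcca': ·  ←P3
  n10 'ac': e→11
  n11 'ace': d→12
  n12 'aced': ·  ←P4
  n13 'e': d→14
  n14 'ed': ·  ←P5

Failure links (BFS by depth):
  n1('b'): parent n0 fail=0; on 'b' 0 → fail=0;  out ∅∪∅=∅
  n3('a'): parent n0 fail=0; on 'a' 0 → fail=0;  out {1}∪∅={1}
  n4('d'): parent n0 fail=0; on 'd' 0 → fail=0;  out ∅∪∅=∅
  n13('e'): parent n0 fail=0; on 'e' 0 → fail=0;  out ∅∪∅=∅
  n2('be'): parent n1 fail=0; on 'e' 0 → fail=13;  out {0}∪∅={0}
  n5('dd'): parent n4 fail=0; on 'd' 0 → fail=4;  out ∅∪∅=∅
  n7('dc'): parent n4 fail=0; on 'c' 0 → fail=0;  out ∅∪∅=∅
  n10('ac'): parent n3 fail=0; on 'c' 0 → fail=0;  out ∅∪∅=∅
  n14('ed'): parent n13 fail=0; on 'd' 0 → fail=4;  out {5}∪∅={5}
  n6('ddb'): parent n5 fail=4; on 'b' 4→0 → fail=1;  out {2}∪∅={2}
  n8('dcc'): parent n7 fail=0; on 'c' 0 → fail=0;  out ∅∪∅=∅
  n11('ace'): parent n10 fail=0; on 'e' 0 → fail=13;  out ∅∪∅=∅
  n9('dcca'): parent n8 fail=0; on 'a' 0 → fail=3;  out {3}∪{1}={1,3}
  n12('aced'): parent n11 fail=13; on 'd' 13 → fail=14;  out {4}∪{5}={4,5}

Text stream:
i=0 'e': node 0→13
i=1 'd': node 13→14  → match P5@[0:1]
i=2 'd': node 14→5 (fail-walked)
i=3 'a': node 5→3 (fail-walked)  → match P1@[3:3]
i=4 'c': node 3→10
i=5 'b': node 10→1 (fail-walked)
i=6 'e': node 1→2  → match P0@[5:6]
i=7 'a': node 2→3 (fail-walked)  → match P1@[7:7]
i=8 'c': node 3→10
i=9 'b': node 10→1 (fail-walked)
i=10 'd': node 1→4 (fail-walked)
i=11 'd': node 4→5
i=12 'b': node 5→6  → match P2@[10:12]
i=13 'b': node 6→1 (fail-walked)
i=14 'a': node 1→3 (fail-walked)  → match P1@[14:14]
i=15 'e': node 3→13 (fail-walked)
i=16 'a': node 13→3 (fail-walked)  → match P1@[16:16]
i=17 'd': node 3→4 (fail-walked)
i=18 'd': node 4→5
i=19 'b': node 5→6  → match P2@[17:19]
i=20 'a': node 6→3 (fail-walked)  → match P1@[20:20]
i=21 'd': node 3→4 (fail-walked)
i=22 'c': node 4→7
i=23 'c': node 7→8
i=24 'a': node 8→9  → match P1@[24:24],P3@[21:24]
i=25 'c': node 9→10 (fail-walked)
i=26 'e': node 10→11
i=27 'd': node 11→12  → match P4@[24:27],P5@[26:27]
i=28 'e': node 12→13 (fail-walked)
i=29 'b': node 13→1 (fail-walked)
i=30 'c': node 1→0 (fail-walked)

Result: [[1,5],[3,1],[6,0],[7,1],[12,2],[14,1],[16,1],[19,2],[20,1],[24,1],[24,3],[27,4],[27,5]]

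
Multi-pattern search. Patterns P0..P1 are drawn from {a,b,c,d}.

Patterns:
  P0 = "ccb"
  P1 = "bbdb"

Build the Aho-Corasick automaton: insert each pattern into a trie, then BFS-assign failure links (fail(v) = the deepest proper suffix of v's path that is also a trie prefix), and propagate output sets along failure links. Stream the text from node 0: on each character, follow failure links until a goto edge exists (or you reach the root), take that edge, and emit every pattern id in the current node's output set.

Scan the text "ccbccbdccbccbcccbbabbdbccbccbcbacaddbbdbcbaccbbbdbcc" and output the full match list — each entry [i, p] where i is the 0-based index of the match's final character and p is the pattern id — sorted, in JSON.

Construct AC machine:
Trie (insert patterns):
  0='ε' goto b→4 c→1
  1='c' goto c→2
  2='cc' goto b→3
  3='ccb' goto ·  ←P0
  4='b' goto b→5
  5='bb' goto d→6
  6='bbd' goto b→7
  7='bbdb' goto ·  ←P1

BFS fail/out derivation:
  fail(1) 'c': from fail(0)=0 chase 'c': 0 ⇒ 0;  out=∅∪out(0)=∅
  fail(4) 'b': from fail(0)=0 chase 'b': 0 ⇒ 0;  out=∅∪out(0)=∅
  fail(2) 'cc': from fail(1)=0 chase 'c': 0 ⇒ 1;  out=∅∪out(1)=∅
  fail(5) 'bb': from fail(4)=0 chase 'b': 0 ⇒ 4;  out=∅∪out(4)=∅
  fail(3) 'ccb': from fail(2)=1 chase 'b': 1→0 ⇒ 4;  out={0}∪out(4)={0}
  fail(6) 'bbd': from fail(5)=4 chase 'd': 4→0 ⇒ 0;  out=∅∪out(0)=∅
  fail(7) 'bbdb': from fail(6)=0 chase 'b': 0 ⇒ 4;  out={1}∪out(4)={1}

Run:
pos 0 'c': at 1
pos 1 'c': at 2
pos 2 'b': at 3  → match P0@[0:2]
pos 3 'c': at 1 ·f
pos 4 'c': at 2
pos 5 'b': at 3  → match P0@[3:5]
pos 6 'd': at 0 ·f
pos 7 'c': at 1
pos 8 'c': at 2
pos 9 'b': at 3  → match P0@[7:9]
pos 10 'c': at 1 ·f
pos 11 'c': at 2
pos 12 'b': at 3  → match P0@[10:12]
pos 13 'c': at 1 ·f
pos 14 'c': at 2
pos 15 'c': at 2 ·f
pos 16 'b': at 3  → match P0@[14:16]
pos 17 'b': at 5 ·f
pos 18 'a': at 0 ·f
pos 19 'b': at 4
pos 20 'b': at 5
pos 21 'd': at 6
pos 22 'b': at 7  → match P1@[19:22]
pos 23 'c': at 1 ·f
pos 24 'c': at 2
pos 25 'b': at 3  → match P0@[23:25]
pos 26 'c': at 1 ·f
pos 27 'c': at 2
pos 28 'b': at 3  → match P0@[26:28]
pos 29 'c': at 1 ·f
pos 30 'b': at 4 ·f
pos 31 'a': at 0 ·f
pos 32 'c': at 1
pos 33 'a': at 0 ·f
pos 34 'd': at 0
pos 35 'd': at 0
pos 36 'b': at 4
pos 37 'b': at 5
pos 38 'd': at 6
pos 39 'b': at 7  → match P1@[36:39]
pos 40 'c': at 1 ·f
pos 41 'b': at 4 ·f
pos 42 'a': at 0 ·f
pos 43 'c': at 1
pos 44 'c': at 2
pos 45 'b': at 3  → match P0@[43:45]
pos 46 'b': at 5 ·f
pos 47 'b': at 5 ·f
pos 48 'd': at 6
pos 49 'b': at 7  → match P1@[46:49]
pos 50 'c': at 1 ·f
pos 51 'c': at 2

Result: [[2,0],[5,0],[9,0],[12,0],[16,0],[22,1],[25,0],[28,0],[39,1],[45,0],[49,1]]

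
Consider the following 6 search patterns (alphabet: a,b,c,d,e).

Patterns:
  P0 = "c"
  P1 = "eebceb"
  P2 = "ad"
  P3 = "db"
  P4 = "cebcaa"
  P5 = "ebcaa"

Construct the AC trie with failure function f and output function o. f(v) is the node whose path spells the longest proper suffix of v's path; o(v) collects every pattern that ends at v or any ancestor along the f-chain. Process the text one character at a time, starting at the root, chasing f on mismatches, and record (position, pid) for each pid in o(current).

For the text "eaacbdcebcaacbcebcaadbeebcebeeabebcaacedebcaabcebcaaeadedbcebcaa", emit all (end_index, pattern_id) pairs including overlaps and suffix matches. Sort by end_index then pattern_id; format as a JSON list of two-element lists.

Build automaton:
Trie nodes:
  n0 'ε': a→8 c→1 d→10 e→2
  n1 'c': e→12  [P0 ends]
  n2 'e': b→17 e→3
  n3 'ee': b→4
  n4 'eeb': c→5
  n5 'eebc': e→6
  n6 'eebce': b→7
  n7 'eebceb': ·  [P1 ends]
  n8 'a': d→9
  n9 'ad': ·  [P2 ends]
  n10 'd': b→11
  n11 'db': ·  [P3 ends]
  n12 'ce': b→13
  n13 'ceb': c→14
  n14 'cebc': a→15
  n15 'cebca': a→16
  n16 'cebcaa': ·  [P4 ends]
  n17 'eb': c→18
  n18 'ebc': a→19
  n19 'ebca': a→20
  n20 'ebcaa': ·  [P5 ends]

Failure links (BFS by depth):
  fail(1) 'c': from fail(0)=0 chase 'c': 0 ⇒ 0;  out={0}∪out(0)={0}
  fail(2) 'e': from fail(0)=0 chase 'e': 0 ⇒ 0;  out=∅∪out(0)=∅
  fail(8) 'a': from fail(0)=0 chase 'a': 0 ⇒ 0;  out=∅∪out(0)=∅
  fail(10) 'd': from fail(0)=0 chase 'd': 0 ⇒ 0;  out=∅∪out(0)=∅
  fail(3) 'ee': from fail(2)=0 chase 'e': 0 ⇒ 2;  out=∅∪out(2)=∅
  fail(9) 'ad': from fail(8)=0 chase 'd': 0 ⇒ 10;  out={2}∪out(10)={2}
  fail(11) 'db': from fail(10)=0 chase 'b': 0 ⇒ 0;  out={3}∪out(0)={3}
  fail(12) 'ce': from fail(1)=0 chase 'e': 0 ⇒ 2;  out=∅∪out(2)=∅
  fail(17) 'eb': from fail(2)=0 chase 'b': 0 ⇒ 0;  out=∅∪out(0)=∅
  fail(4) 'eeb': from fail(3)=2 chase 'b': 2 ⇒ 17;  out=∅∪out(17)=∅
  fail(13) 'ceb': from fail(12)=2 chase 'b': 2 ⇒ 17;  out=∅∪out(17)=∅
  fail(18) 'ebc': from fail(17)=0 chase 'c': 0 ⇒ 1;  out=∅∪out(1)={0}
  fail(5) 'eebc': from fail(4)=17 chase 'c': 17 ⇒ 18;  out=∅∪out(18)={0}
  fail(14) 'cebc': from fail(13)=17 chase 'c': 17 ⇒ 18;  out=∅∪out(18)={0}
  fail(19) 'ebca': from fail(18)=1 chase 'a': 1→0 ⇒ 8;  out=∅∪out(8)=∅
  fail(6) 'eebce': from fail(5)=18 chase 'e': 18→1 ⇒ 12;  out=∅∪out(12)=∅
  fail(15) 'cebca': from fail(14)=18 chase 'a': 18 ⇒ 19;  out=∅∪out(19)=∅
  fail(20) 'ebcaa': from fail(19)=8 chase 'a': 8→0 ⇒ 8;  out={5}∪out(8)={5}
  fail(7) 'eebceb': from fail(6)=12 chase 'b': 12 ⇒ 13;  out={1}∪out(13)={1}
  fail(16) 'cebcaa': from fail(15)=19 chase 'a': 19 ⇒ 20;  out={4}∪out(20)={4,5}

Run:
[0] read 'e'  n0⇒n2
[1] read 'a'  n2⇒n8 (fail-walked)
[2] read 'a'  n8⇒n8 (fail-walked)
[3] read 'c'  n8⇒n1 (fail-walked)  emit P0@[3:3]
[4] read 'b'  n1⇒n0 (fail-walked)
[5] read 'd'  n0⇒n10
[6] read 'c'  n10⇒n1 (fail-walked)  emit P0@[6:6]
[7] read 'e'  n1⇒n12
[8] read 'b'  n12⇒n13
[9] read 'c'  n13⇒n14  emit P0@[9:9]
[10] read 'a'  n14⇒n15
[11] read 'a'  n15⇒n16  emit P4@[6:11],P5@[7:11]
[12] read 'c'  n16⇒n1 (fail-walked)  emit P0@[12:12]
[13] read 'b'  n1⇒n0 (fail-walked)
[14] read 'c'  n0⇒n1  emit P0@[14:14]
[15] read 'e'  n1⇒n12
[16] read 'b'  n12⇒n13
[17] read 'c'  n13⇒n14  emit P0@[17:17]
[18] read 'a'  n14⇒n15
[19] read 'a'  n15⇒n16  emit P4@[14:19],P5@[15:19]
[20] read 'd'  n16⇒n9 (fail-walked)  emit P2@[19:20]
[21] read 'b'  n9⇒n11 (fail-walked)  emit P3@[20:21]
[22] read 'e'  n11⇒n2 (fail-walked)
[23] read 'e'  n2⇒n3
[24] read 'b'  n3⇒n4
[25] read 'c'  n4⇒n5  emit P0@[25:25]
[26] read 'e'  n5⇒n6
[27] read 'b'  n6⇒n7  emit P1@[22:27]
[28] read 'e'  n7⇒n2 (fail-walked)
[29] read 'e'  n2⇒n3
[30] read 'a'  n3⇒n8 (fail-walked)
[31] read 'b'  n8⇒n0 (fail-walked)
[32] read 'e'  n0⇒n2
[33] read 'b'  n2⇒n17
[34] read 'c'  n17⇒n18  emit P0@[34:34]
[35] read 'a'  n18⇒n19
[36] read 'a'  n19⇒n20  emit P5@[32:36]
[37] read 'c'  n20⇒n1 (fail-walked)  emit P0@[37:37]
[38] read 'e'  n1⇒n12
[39] read 'd'  n12⇒n10 (fail-walked)
[40] read 'e'  n10⇒n2 (fail-walked)
[41] read 'b'  n2⇒n17
[42] read 'c'  n17⇒n18  emit P0@[42:42]
[43] read 'a'  n18⇒n19
[44] read 'a'  n19⇒n20  emit P5@[40:44]
[45] read 'b'  n20⇒n0 (fail-walked)
[46] read 'c'  n0⇒n1  emit P0@[46:46]
[47] read 'e'  n1⇒n12
[48] read 'b'  n12⇒n13
[49] read 'c'  n13⇒n14  emit P0@[49:49]
[50] read 'a'  n14⇒n15
[51] read 'a'  n15⇒n16  emit P4@[46:51],P5@[47:51]
[52] read 'e'  n16⇒n2 (fail-walked)
[53] read 'a'  n2⇒n8 (fail-walked)
[54] read 'd'  n8⇒n9  emit P2@[53:54]
[55] read 'e'  n9⇒n2 (fail-walked)
[56] read 'd'  n2⇒n10 (fail-walked)
[57] read 'b'  n10⇒n11  emit P3@[56:57]
[58] read 'c'  n11⇒n1 (fail-walked)  emit P0@[58:58]
[59] read 'e'  n1⇒n12
[60] read 'b'  n12⇒n13
[61] read 'c'  n13⇒n14  emit P0@[61:61]
[62] read 'a'  n14⇒n15
[63] read 'a'  n15⇒n16  emit P4@[58:63],P5@[59:63]

Result: [[3,0],[6,0],[9,0],[11,4],[11,5],[12,0],[14,0],[17,0],[19,4],[19,5],[20,2],[21,3],[25,0],[27,1],[34,0],[36,5],[37,0],[42,0],[44,5],[46,0],[49,0],[51,4],[51,5],[54,2],[57,3],[58,0],[61,0],[63,4],[63,5]]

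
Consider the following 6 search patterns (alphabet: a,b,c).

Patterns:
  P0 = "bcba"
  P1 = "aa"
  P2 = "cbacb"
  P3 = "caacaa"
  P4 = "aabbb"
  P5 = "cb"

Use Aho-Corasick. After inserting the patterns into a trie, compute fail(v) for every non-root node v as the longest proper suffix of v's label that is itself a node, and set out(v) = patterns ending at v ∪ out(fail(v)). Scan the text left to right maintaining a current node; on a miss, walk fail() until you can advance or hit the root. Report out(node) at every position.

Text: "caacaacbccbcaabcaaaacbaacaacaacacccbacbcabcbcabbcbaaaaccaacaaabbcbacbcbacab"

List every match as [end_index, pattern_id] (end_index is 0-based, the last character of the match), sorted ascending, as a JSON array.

Construct AC machine:
Trie nodes:
  n0 'ε': a→5 b→1 c→7
  n1 'b': c→2
  n2 'bc': b→3
  n3 'bcb': a→4
  n4 'bcba': ·  [P0 ends]
  n5 'a': a→6
  n6 'aa': b→17  [P1 ends]
  n7 'c': a→12 b→8
  n8 'cb': a→9  [P5 ends]
  n9 'cba': c→10
  n10 'cbac': b→11
  n11 'cbacb': ·  [P2 ends]
  n12 'ca': a→13
  n13 'caa': c→14
  n14 'caac': a→15
  n15 'caaca': a→16
  n16 'caacaa': ·  [P3 ends]
  n17 'aab': b→18
  n18 'aabb': b→19
  n19 'aabbb': ·  [P4 ends]

Failure links (BFS by depth):
  n1('b'): parent n0 fail=0; on 'b' 0 → fail=0;  out ∅∪∅=∅
  n5('a'): parent n0 fail=0; on 'a' 0 → fail=0;  out ∅∪∅=∅
  n7('c'): parent n0 fail=0; on 'c' 0 → fail=0;  out ∅∪∅=∅
  n2('bc'): parent n1 fail=0; on 'c' 0 → fail=7;  out ∅∪∅=∅
  n6('aa'): parent n5 fail=0; on 'a' 0 → fail=5;  out {1}∪∅={1}
  n8('cb'): parent n7 fail=0; on 'b' 0 → fail=1;  out {5}∪∅={5}
  n12('ca'): parent n7 fail=0; on 'a' 0 → fail=5;  out ∅∪∅=∅
  n3('bcb'): parent n2 fail=7; on 'b' 7 → fail=8;  out ∅∪{5}={5}
  n9('cba'): parent n8 fail=1; on 'a' 1→0 → fail=5;  out ∅∪∅=∅
  n13('caa'): parent n12 fail=5; on 'a' 5 → fail=6;  out ∅∪{1}={1}
  n17('aab'): parent n6 fail=5; on 'b' 5→0 → fail=1;  out ∅∪∅=∅
  n4('bcba'): parent n3 fail=8; on 'a' 8 → fail=9;  out {0}∪∅={0}
  n10('cbac'): parent n9 fail=5; on 'c' 5→0 → fail=7;  out ∅∪∅=∅
  n14('caac'): parent n13 fail=6; on 'c' 6→5→0 → fail=7;  out ∅∪∅=∅
  n18('aabb'): parent n17 fail=1; on 'b' 1→0 → fail=1;  out ∅∪∅=∅
  n11('cbacb'): parent n10 fail=7; on 'b' 7 → fail=8;  out {2}∪{5}={2,5}
  n15('caaca'): parent n14 fail=7; on 'a' 7 → fail=12;  out ∅∪∅=∅
  n19('aabbb'): parent n18 fail=1; on 'b' 1→0 → fail=1;  out {4}∪∅={4}
  n16('caacaa'): parent n15 fail=12; on 'a' 12 → fail=13;  out {3}∪{1}={1,3}

Text stream:
[0] read 'c'  n0⇒n7
[1] read 'a'  n7⇒n12
[2] read 'a'  n12⇒n13  ** P1@[1:2]
[3] read 'c'  n13⇒n14
[4] read 'a'  n14⇒n15
[5] read 'a'  n15⇒n16  ** P1@[4:5],P3@[0:5]
[6] read 'c'  n16⇒n14 ·f
[7] read 'b'  n14⇒n8 ·f  ** P5@[6:7]
[8] read 'c'  n8⇒n2 ·f
[9] read 'c'  n2⇒n7 ·f
[10] read 'b'  n7⇒n8  ** P5@[9:10]
[11] read 'c'  n8⇒n2 ·f
[12] read 'a'  n2⇒n12 ·f
[13] read 'a'  n12⇒n13  ** P1@[12:13]
[14] read 'b'  n13⇒n17 ·f
[15] read 'c'  n17⇒n2 ·f
[16] read 'a'  n2⇒n12 ·f
[17] read 'a'  n12⇒n13  ** P1@[16:17]
[18] read 'a'  n13⇒n6 ·f  ** P1@[17:18]
[19] read 'a'  n6⇒n6 ·f  ** P1@[18:19]
[20] read 'c'  n6⇒n7 ·f
[21] read 'b'  n7⇒n8  ** P5@[20:21]
[22] read 'a'  n8⇒n9
[23] read 'a'  n9⇒n6 ·f  ** P1@[22:23]
[24] read 'c'  n6⇒n7 ·f
[25] read 'a'  n7⇒n12
[26] read 'a'  n12⇒n13  ** P1@[25:26]
[27] read 'c'  n13⇒n14
[28] read 'a'  n14⇒n15
[29] read 'a'  n15⇒n16  ** P1@[28:29],P3@[24:29]
[30] read 'c'  n16⇒n14 ·f
[31] read 'a'  n14⇒n15
[32] read 'c'  n15⇒n7 ·f
[33] read 'c'  n7⇒n7 ·f
[34] read 'c'  n7⇒n7 ·f
[35] read 'b'  n7⇒n8  ** P5@[34:35]
[36] read 'a'  n8⇒n9
[37] read 'c'  n9⇒n10
[38] read 'b'  n10⇒n11  ** P2@[34:38],P5@[37:38]
[39] read 'c'  n11⇒n2 ·f
[40] read 'a'  n2⇒n12 ·f
[41] read 'b'  n12⇒n1 ·f
[42] read 'c'  n1⇒n2
[43] read 'b'  n2⇒n3  ** P5@[42:43]
[44] read 'c'  n3⇒n2 ·f
[45] read 'a'  n2⇒n12 ·f
[46] read 'b'  n12⇒n1 ·f
[47] read 'b'  n1⇒n1 ·f
[48] read 'c'  n1⇒n2
[49] read 'b'  n2⇒n3  ** P5@[48:49]
[50] read 'a'  n3⇒n4  ** P0@[47:50]
[51] read 'a'  n4⇒n6 ·f  ** P1@[50:51]
[52] read 'a'  n6⇒n6 ·f  ** P1@[51:52]
[53] read 'a'  n6⇒n6 ·f  ** P1@[52:53]
[54] read 'c'  n6⇒n7 ·f
[55] read 'c'  n7⇒n7 ·f
[56] read 'a'  n7⇒n12
[57] read 'a'  n12⇒n13  ** P1@[56:57]
[58] read 'c'  n13⇒n14
[59] read 'a'  n14⇒n15
[60] read 'a'  n15⇒n16  ** P1@[59:60],P3@[55:60]
[61] read 'a'  n16⇒n6 ·f  ** P1@[60:61]
[62] read 'b'  n6⇒n17
[63] read 'b'  n17⇒n18
[64] read 'c'  n18⇒n2 ·f
[65] read 'b'  n2⇒n3  ** P5@[64:65]
[66] read 'a'  n3⇒n4  ** P0@[63:66]
[67] read 'c'  n4⇒n10 ·f
[68] read 'b'  n10⇒n11  ** P2@[64:68],P5@[67:68]
[69] read 'c'  n11⇒n2 ·f
[70] read 'b'  n2⇒n3  ** P5@[69:70]
[71] read 'a'  n3⇒n4  ** P0@[68:71]
[72] read 'c'  n4⇒n10 ·f
[73] read 'a'  n10⇒n12 ·f
[74] read 'b'  n12⇒n1 ·f

All matches (sorted): [[2,1],[5,1],[5,3],[7,5],[10,5],[13,1],[17,1],[18,1],[19,1],[21,5],[23,1],[26,1],[29,1],[29,3],[35,5],[38,2],[38,5],[43,5],[49,5],[50,0],[51,1],[52,1],[53,1],[57,1],[60,1],[60,3],[61,1],[65,5],[66,0],[68,2],[68,5],[70,5],[71,0]]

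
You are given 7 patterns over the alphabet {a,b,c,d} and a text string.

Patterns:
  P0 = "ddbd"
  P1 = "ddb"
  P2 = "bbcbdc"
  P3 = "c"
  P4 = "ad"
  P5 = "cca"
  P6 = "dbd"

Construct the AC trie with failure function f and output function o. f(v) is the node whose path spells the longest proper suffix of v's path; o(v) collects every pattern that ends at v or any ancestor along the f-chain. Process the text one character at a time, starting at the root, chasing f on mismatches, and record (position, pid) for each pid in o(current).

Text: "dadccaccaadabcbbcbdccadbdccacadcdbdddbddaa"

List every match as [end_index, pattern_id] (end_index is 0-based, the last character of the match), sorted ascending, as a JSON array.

Build automaton:
Trie nodes:
  0='ε' goto a→12 b→5 c→11 d→1
  1='d' goto b→16 d→2
  2='dd' goto b→3
  3='ddb' goto d→4  ←P1
  4='ddbd' goto ·  ←P0
  5='b' goto b→6
  6='bb' goto c→7
  7='bbc' goto b→8
  8='bbcb' goto d→9
  9='bbcbd' goto c→10
  10='bbcbdc' goto ·  ←P2
  11='c' goto c→14  ←P3
  12='a' goto d→13
  13='ad' goto ·  ←P4
  14='cc' goto a→15
  15='cca' goto ·  ←P5
  16='db' goto d→17
  17='dbd' goto ·  ←P6

BFS fail/out derivation:
  n1('d'): parent n0 fail=0; on 'd' 0 → fail=0;  out ∅∪∅=∅
  n5('b'): parent n0 fail=0; on 'b' 0 → fail=0;  out ∅∪∅=∅
  n11('c'): parent n0 fail=0; on 'c' 0 → fail=0;  out {3}∪∅={3}
  n12('a'): parent n0 fail=0; on 'a' 0 → fail=0;  out ∅∪∅=∅
  n2('dd'): parent n1 fail=0; on 'd' 0 → fail=1;  out ∅∪∅=∅
  n6('bb'): parent n5 fail=0; on 'b' 0 → fail=5;  out ∅∪∅=∅
  n13('ad'): parent n12 fail=0; on 'd' 0 → fail=1;  out {4}∪∅={4}
  n14('cc'): parent n11 fail=0; on 'c' 0 → fail=11;  out ∅∪{3}={3}
  n16('db'): parent n1 fail=0; on 'b' 0 → fail=5;  out ∅∪∅=∅
  n3('ddb'): parent n2 fail=1; on 'b' 1 → fail=16;  out {1}∪∅={1}
  n7('bbc'): parent n6 fail=5; on 'c' 5→0 → fail=11;  out ∅∪{3}={3}
  n15('cca'): parent n14 fail=11; on 'a' 11→0 → fail=12;  out {5}∪∅={5}
  n17('dbd'): parent n16 fail=5; on 'd' 5→0 → fail=1;  out {6}∪∅={6}
  n4('ddbd'): parent n3 fail=16; on 'd' 16 → fail=17;  out {0}∪{6}={0,6}
  n8('bbcb'): parent n7 fail=11; on 'b' 11→0 → fail=5;  out ∅∪∅=∅
  n9('bbcbd'): parent n8 fail=5; on 'd' 5→0 → fail=1;  out ∅∪∅=∅
  n10('bbcbdc'): parent n9 fail=1; on 'c' 1→0 → fail=11;  out {2}∪{3}={2,3}

Text stream:
i=0 'd': node 0→1
i=1 'a': node 1→12 (fail-walked)
i=2 'd': node 12→13  emit P4@[1:2]
i=3 'c': node 13→11 (fail-walked)  emit P3@[3:3]
i=4 'c': node 11→14  emit P3@[4:4]
i=5 'a': node 14→15  emit P5@[3:5]
i=6 'c': node 15→11 (fail-walked)  emit P3@[6:6]
i=7 'c': node 11→14  emit P3@[7:7]
i=8 'a': node 14→15  emit P5@[6:8]
i=9 'a': node 15→12 (fail-walked)
i=10 'd': node 12→13  emit P4@[9:10]
i=11 'a': node 13→12 (fail-walked)
i=12 'b': node 12→5 (fail-walked)
i=13 'c': node 5→11 (fail-walked)  emit P3@[13:13]
i=14 'b': node 11→5 (fail-walked)
i=15 'b': node 5→6
i=16 'c': node 6→7  emit P3@[16:16]
i=17 'b': node 7→8
i=18 'd': node 8→9
i=19 'c': node 9→10  emit P2@[14:19],P3@[19:19]
i=20 'c': node 10→14 (fail-walked)  emit P3@[20:20]
i=21 'a': node 14→15  emit P5@[19:21]
i=22 'd': node 15→13 (fail-walked)  emit P4@[21:22]
i=23 'b': node 13→16 (fail-walked)
i=24 'd': node 16→17  emit P6@[22:24]
i=25 'c': node 17→11 (fail-walked)  emit P3@[25:25]
i=26 'c': node 11→14  emit P3@[26:26]
i=27 'a': node 14→15  emit P5@[25:27]
i=28 'c': node 15→11 (fail-walked)  emit P3@[28:28]
i=29 'a': node 11→12 (fail-walked)
i=30 'd': node 12→13  emit P4@[29:30]
i=31 'c': node 13→11 (fail-walked)  emit P3@[31:31]
i=32 'd': node 11→1 (fail-walked)
i=33 'b': node 1→16
i=34 'd': node 16→17  emit P6@[32:34]
i=35 'd': node 17→2 (fail-walked)
i=36 'd': node 2→2 (fail-walked)
i=37 'b': node 2→3  emit P1@[35:37]
i=38 'd': node 3→4  emit P0@[35:38],P6@[36:38]
i=39 'd': node 4→2 (fail-walked)
i=40 'a': node 2→12 (fail-walked)
i=41 'a': node 12→12 (fail-walked)

Matches: [[2,4],[3,3],[4,3],[5,5],[6,3],[7,3],[8,5],[10,4],[13,3],[16,3],[19,2],[19,3],[20,3],[21,5],[22,4],[24,6],[25,3],[26,3],[27,5],[28,3],[30,4],[31,3],[34,6],[37,1],[38,0],[38,6]]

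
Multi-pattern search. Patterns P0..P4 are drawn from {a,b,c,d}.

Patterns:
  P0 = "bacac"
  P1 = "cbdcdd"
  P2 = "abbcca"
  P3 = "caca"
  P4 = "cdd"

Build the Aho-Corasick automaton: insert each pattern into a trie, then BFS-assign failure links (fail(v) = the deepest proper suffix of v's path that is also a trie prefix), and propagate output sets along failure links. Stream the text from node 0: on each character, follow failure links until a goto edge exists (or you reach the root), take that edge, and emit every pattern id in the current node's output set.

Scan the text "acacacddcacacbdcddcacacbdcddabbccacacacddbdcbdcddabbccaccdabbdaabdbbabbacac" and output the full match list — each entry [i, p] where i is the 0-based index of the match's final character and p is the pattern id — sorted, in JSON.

Build automaton:
Trie nodes:
  n0 'ε': a→12 b→1 c→6
  n1 'b': a→2
  n2 'ba': c→3
  n3 'bac': a→4
  n4 'baca': c→5
  n5 'bacac': ·  ←P0
  n6 'c': a→18 b→7 d→21
  n7 'cb': d→8
  n8 'cbd': c→9
  n9 'cbdc': d→10
  n10 'cbdcd': d→11
  n11 'cbdcdd': ·  ←P1
  n12 'a': b→13
  n13 'ab': b→14
  n14 'abb': c→15
  n15 'abbc': c→16
  n16 'abbcc': a→17
  n17 'abbcca': ·  ←P2
  n18 'ca': c→19
  n19 'cac': a→20
  n20 'caca': ·  ←P3
  n21 'cd': d→22
  n22 'cdd': ·  ←P4

Failure links (BFS by depth):
  n1('b'): parent n0 fail=0; on 'b' 0 → fail=0;  out ∅∪∅=∅
  n6('c'): parent n0 fail=0; on 'c' 0 → fail=0;  out ∅∪∅=∅
  n12('a'): parent n0 fail=0; on 'a' 0 → fail=0;  out ∅∪∅=∅
  n2('ba'): parent n1 fail=0; on 'a' 0 → fail=12;  out ∅∪∅=∅
  n7('cb'): parent n6 fail=0; on 'b' 0 → fail=1;  out ∅∪∅=∅
  n13('ab'): parent n12 fail=0; on 'b' 0 → fail=1;  out ∅∪∅=∅
  n18('ca'): parent n6 fail=0; on 'a' 0 → fail=12;  out ∅∪∅=∅
  n21('cd'): parent n6 fail=0; on 'd' 0 → fail=0;  out ∅∪∅=∅
  n3('bac'): parent n2 fail=12; on 'c' 12→0 → fail=6;  out ∅∪∅=∅
  n8('cbd'): parent n7 fail=1; on 'd' 1→0 → fail=0;  out ∅∪∅=∅
  n14('abb'): parent n13 fail=1; on 'b' 1→0 → fail=1;  out ∅∪∅=∅
  n19('cac'): parent n18 fail=12; on 'c' 12→0 → fail=6;  out ∅∪∅=∅
  n22('cdd'): parent n21 fail=0; on 'd' 0 → fail=0;  out {4}∪∅={4}
  n4('baca'): parent n3 fail=6; on 'a' 6 → fail=18;  out ∅∪∅=∅
  n9('cbdc'): parent n8 fail=0; on 'c' 0 → fail=6;  out ∅∪∅=∅
  n15('abbc'): parent n14 fail=1; on 'c' 1→0 → fail=6;  out ∅∪∅=∅
  n20('caca'): parent n19 fail=6; on 'a' 6 → fail=18;  out {3}∪∅={3}
  n5('bacac'): parent n4 fail=18; on 'c' 18 → fail=19;  out {0}∪∅={0}
  n10('cbdcd'): parent n9 fail=6; on 'd' 6 → fail=21;  out ∅∪∅=∅
  n16('abbcc'): parent n15 fail=6; on 'c' 6→0 → fail=6;  out ∅∪∅=∅
  n11('cbdcdd'): parent n10 fail=21; on 'd' 21 → fail=22;  out {1}∪{4}={1,4}
  n17('abbcca'): parent n16 fail=6; on 'a' 6 → fail=18;  out {2}∪∅={2}

Text stream:
i=0 'a': node 0→12
i=1 'c': node 12→6 (via fail)
i=2 'a': node 6→18
i=3 'c': node 18→19
i=4 'a': node 19→20  ** P3@[1:4]
i=5 'c': node 20→19 (via fail)
i=6 'd': node 19→21 (via fail)
i=7 'd': node 21→22  ** P4@[5:7]
i=8 'c': node 22→6 (via fail)
i=9 'a': node 6→18
i=10 'c': node 18→19
i=11 'a': node 19→20  ** P3@[8:11]
i=12 'c': node 20→19 (via fail)
i=13 'b': node 19→7 (via fail)
i=14 'd': node 7→8
i=15 'c': node 8→9
i=16 'd': node 9→10
i=17 'd': node 10→11  ** P1@[12:17],P4@[15:17]
i=18 'c': node 11→6 (via fail)
i=19 'a': node 6→18
i=20 'c': node 18→19
i=21 'a': node 19→20  ** P3@[18:21]
i=22 'c': node 20→19 (via fail)
i=23 'b': node 19→7 (via fail)
i=24 'd': node 7→8
i=25 'c': node 8→9
i=26 'd': node 9→10
i=27 'd': node 10→11  ** P1@[22:27],P4@[25:27]
i=28 'a': node 11→12 (via fail)
i=29 'b': node 12→13
i=30 'b': node 13→14
i=31 'c': node 14→15
i=32 'c': node 15→16
i=33 'a': node 16→17  ** P2@[28:33]
i=34 'c': node 17→19 (via fail)
i=35 'a': node 19→20  ** P3@[32:35]
i=36 'c': node 20→19 (via fail)
i=37 'a': node 19→20  ** P3@[34:37]
i=38 'c': node 20→19 (via fail)
i=39 'd': node 19→21 (via fail)
i=40 'd': node 21→22  ** P4@[38:40]
i=41 'b': node 22→1 (via fail)
i=42 'd': node 1→0 (via fail)
i=43 'c': node 0→6
i=44 'b': node 6→7
i=45 'd': node 7→8
i=46 'c': node 8→9
i=47 'd': node 9→10
i=48 'd': node 10→11  ** P1@[43:48],P4@[46:48]
i=49 'a': node 11→12 (via fail)
i=50 'b': node 12→13
i=51 'b': node 13→14
i=52 'c': node 14→15
i=53 'c': node 15→16
i=54 'a': node 16→17  ** P2@[49:54]
i=55 'c': node 17→19 (via fail)
i=56 'c': node 19→6 (via fail)
i=57 'd': node 6→21
i=58 'a': node 21→12 (via fail)
i=59 'b': node 12→13
i=60 'b': node 13→14
i=61 'd': node 14→0 (via fail)
i=62 'a': node 0→12
i=63 'a': node 12→12 (via fail)
i=64 'b': node 12→13
i=65 'd': node 13→0 (via fail)
i=66 'b': node 0→1
i=67 'b': node 1→1 (via fail)
i=68 'a': node 1→2
i=69 'b': node 2→13 (via fail)
i=70 'b': node 13→14
i=71 'a': node 14→2 (via fail)
i=72 'c': node 2→3
i=73 'a': node 3→4
i=74 'c': node 4→5  ** P0@[70:74]

Matches: [[4,3],[7,4],[11,3],[17,1],[17,4],[21,3],[27,1],[27,4],[33,2],[35,3],[37,3],[40,4],[48,1],[48,4],[54,2],[74,0]]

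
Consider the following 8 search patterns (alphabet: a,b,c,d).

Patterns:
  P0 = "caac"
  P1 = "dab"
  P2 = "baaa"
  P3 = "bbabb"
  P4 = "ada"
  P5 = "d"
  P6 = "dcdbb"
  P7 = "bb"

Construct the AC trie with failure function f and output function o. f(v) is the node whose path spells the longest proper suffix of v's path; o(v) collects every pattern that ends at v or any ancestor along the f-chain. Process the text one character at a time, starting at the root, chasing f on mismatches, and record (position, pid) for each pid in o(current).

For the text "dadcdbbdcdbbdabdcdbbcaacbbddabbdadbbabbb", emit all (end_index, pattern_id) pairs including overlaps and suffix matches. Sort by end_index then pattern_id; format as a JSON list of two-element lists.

Build automaton:
Trie nodes:
  0='ε' goto a→16 b→8 c→1 d→5
  1='c' goto a→2
  2='ca' goto a→3
  3='caa' goto c→4
  4='caac' goto ·  [P0 ends]
  5='d' goto a→6 c→19  [P5 ends]
  6='da' goto b→7
  7='dab' goto ·  [P1 ends]
  8='b' goto a→9 b→12
  9='ba' goto a→10
  10='baa' goto a→11
  11='baaa' goto ·  [P2 ends]
  12='bb' goto a→13  [P7 ends]
  13='bba' goto b→14
  14='bbab' goto b→15
  15='bbabb' goto ·  [P3 ends]
  16='a' goto d→17
  17='ad' goto a→18
  18='ada' goto ·  [P4 ends]
  19='dc' goto d→20
  20='dcd' goto b→21
  21='dcdb' goto b→22
  22='dcdbb' goto ·  [P6 ends]

Failure links (BFS by depth):
  n1('c'): parent n0 fail=0; on 'c' 0 → fail=0;  out ∅∪∅=∅
  n5('d'): parent n0 fail=0; on 'd' 0 → fail=0;  out {5}∪∅={5}
  n8('b'): parent n0 fail=0; on 'b' 0 → fail=0;  out ∅∪∅=∅
  n16('a'): parent n0 fail=0; on 'a' 0 → fail=0;  out ∅∪∅=∅
  n2('ca'): parent n1 fail=0; on 'a' 0 → fail=16;  out ∅∪∅=∅
  n6('da'): parent n5 fail=0; on 'a' 0 → fail=16;  out ∅∪∅=∅
  n9('ba'): parent n8 fail=0; on 'a' 0 → fail=16;  out ∅∪∅=∅
  n12('bb'): parent n8 fail=0; on 'b' 0 → fail=8;  out {7}∪∅={7}
  n17('ad'): parent n16 fail=0; on 'd' 0 → fail=5;  out ∅∪{5}={5}
  n19('dc'): parent n5 fail=0; on 'c' 0 → fail=1;  out ∅∪∅=∅
  n3('caa'): parent n2 fail=16; on 'a' 16→0 → fail=16;  out ∅∪∅=∅
  n7('dab'): parent n6 fail=16; on 'b' 16→0 → fail=8;  out {1}∪∅={1}
  n10('baa'): parent n9 fail=16; on 'a' 16→0 → fail=16;  out ∅∪∅=∅
  n13('bba'): parent n12 fail=8; on 'a' 8 → fail=9;  out ∅∪∅=∅
  n18('ada'): parent n17 fail=5; on 'a' 5 → fail=6;  out {4}∪∅={4}
  n20('dcd'): parent n19 fail=1; on 'd' 1→0 → fail=5;  out ∅∪{5}={5}
  n4('caac'): parent n3 fail=16; on 'c' 16→0 → fail=1;  out {0}∪∅={0}
  n11('baaa'): parent n10 fail=16; on 'a' 16→0 → fail=16;  out {2}∪∅={2}
  n14('bbab'): parent n13 fail=9; on 'b' 9→16→0 → fail=8;  out ∅∪∅=∅
  n21('dcdb'): parent n20 fail=5; on 'b' 5→0 → fail=8;  out ∅∪∅=∅
  n15('bbabb'): parent n14 fail=8; on 'b' 8 → fail=12;  out {3}∪{7}={3,7}
  n22('dcdbb'): parent n21 fail=8; on 'b' 8 → fail=12;  out {6}∪{7}={6,7}

Run:
[0] read 'd'  n0⇒n5  → match P5@[0:0]
[1] read 'a'  n5⇒n6
[2] read 'd'  n6⇒n17 ·f  → match P5@[2:2]
[3] read 'c'  n17⇒n19 ·f
[4] read 'd'  n19⇒n20  → match P5@[4:4]
[5] read 'b'  n20⇒n21
[6] read 'b'  n21⇒n22  → match P6@[2:6],P7@[5:6]
[7] read 'd'  n22⇒n5 ·f  → match P5@[7:7]
[8] read 'c'  n5⇒n19
[9] read 'd'  n19⇒n20  → match P5@[9:9]
[10] read 'b'  n20⇒n21
[11] read 'b'  n21⇒n22  → match P6@[7:11],P7@[10:11]
[12] read 'd'  n22⇒n5 ·f  → match P5@[12:12]
[13] read 'a'  n5⇒n6
[14] read 'b'  n6⇒n7  → match P1@[12:14]
[15] read 'd'  n7⇒n5 ·f  → match P5@[15:15]
[16] read 'c'  n5⇒n19
[17] read 'd'  n19⇒n20  → match P5@[17:17]
[18] read 'b'  n20⇒n21
[19] read 'b'  n21⇒n22  → match P6@[15:19],P7@[18:19]
[20] read 'c'  n22⇒n1 ·f
[21] read 'a'  n1⇒n2
[22] read 'a'  n2⇒n3
[23] read 'c'  n3⇒n4  → match P0@[20:23]
[24] read 'b'  n4⇒n8 ·f
[25] read 'b'  n8⇒n12  → match P7@[24:25]
[26] read 'd'  n12⇒n5 ·f  → match P5@[26:26]
[27] read 'd'  n5⇒n5 ·f  → match P5@[27:27]
[28] read 'a'  n5⇒n6
[29] read 'b'  n6⇒n7  → match P1@[27:29]
[30] read 'b'  n7⇒n12 ·f  → match P7@[29:30]
[31] read 'd'  n12⇒n5 ·f  → match P5@[31:31]
[32] read 'a'  n5⇒n6
[33] read 'd'  n6⇒n17 ·f  → match P5@[33:33]
[34] read 'b'  n17⇒n8 ·f
[35] read 'b'  n8⇒n12  → match P7@[34:35]
[36] read 'a'  n12⇒n13
[37] read 'b'  n13⇒n14
[38] read 'b'  n14⇒n15  → match P3@[34:38],P7@[37:38]
[39] read 'b'  n15⇒n12 ·f  → match P7@[38:39]

All matches (sorted): [[0,5],[2,5],[4,5],[6,6],[6,7],[7,5],[9,5],[11,6],[11,7],[12,5],[14,1],[15,5],[17,5],[19,6],[19,7],[23,0],[25,7],[26,5],[27,5],[29,1],[30,7],[31,5],[33,5],[35,7],[38,3],[38,7],[39,7]]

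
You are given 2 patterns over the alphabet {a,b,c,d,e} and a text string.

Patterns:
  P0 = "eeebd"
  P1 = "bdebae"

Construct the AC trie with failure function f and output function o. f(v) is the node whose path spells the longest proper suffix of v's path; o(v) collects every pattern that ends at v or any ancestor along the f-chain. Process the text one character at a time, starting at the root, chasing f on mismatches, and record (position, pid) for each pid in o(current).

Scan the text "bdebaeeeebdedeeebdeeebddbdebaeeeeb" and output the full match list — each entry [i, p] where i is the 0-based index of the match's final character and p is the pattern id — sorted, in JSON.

Build:
Trie (insert patterns):
  n0 'ε': b→6 e→1
  n1 'e': e→2
  n2 'ee': e→3
  n3 'eee': b→4
  n4 'eeeb': d→5
  n5 'eeebd': ·  [P0 ends]
  n6 'b': d→7
  n7 'bd': e→8
  n8 'bde': b→9
  n9 'bdeb': a→10
  n10 'bdeba': e→11
  n11 'bdebae': ·  [P1 ends]

BFS fail/out derivation:
  fail(1) 'e': from fail(0)=0 chase 'e': 0 ⇒ 0;  out=∅∪out(0)=∅
  fail(6) 'b': from fail(0)=0 chase 'b': 0 ⇒ 0;  out=∅∪out(0)=∅
  fail(2) 'ee': from fail(1)=0 chase 'e': 0 ⇒ 1;  out=∅∪out(1)=∅
  fail(7) 'bd': from fail(6)=0 chase 'd': 0 ⇒ 0;  out=∅∪out(0)=∅
  fail(3) 'eee': from fail(2)=1 chase 'e': 1 ⇒ 2;  out=∅∪out(2)=∅
  fail(8) 'bde': from fail(7)=0 chase 'e': 0 ⇒ 1;  out=∅∪out(1)=∅
  fail(4) 'eeeb': from fail(3)=2 chase 'b': 2→1→0 ⇒ 6;  out=∅∪out(6)=∅
  fail(9) 'bdeb': from fail(8)=1 chase 'b': 1→0 ⇒ 6;  out=∅∪out(6)=∅
  fail(5) 'eeebd': from fail(4)=6 chase 'd': 6 ⇒ 7;  out={0}∪out(7)={0}
  fail(10) 'bdeba': from fail(9)=6 chase 'a': 6→0 ⇒ 0;  out=∅∪out(0)=∅
  fail(11) 'bdebae': from fail(10)=0 chase 'e': 0 ⇒ 1;  out={1}∪out(1)={1}

Run:
[0] read 'b'  n0⇒n6
[1] read 'd'  n6⇒n7
[2] read 'e'  n7⇒n8
[3] read 'b'  n8⇒n9
[4] read 'a'  n9⇒n10
[5] read 'e'  n10⇒n11  → match P1@[0:5]
[6] read 'e'  n11⇒n2 (via fail)
[7] read 'e'  n2⇒n3
[8] read 'e'  n3⇒n3 (via fail)
[9] read 'b'  n3⇒n4
[10] read 'd'  n4⇒n5  → match P0@[6:10]
[11] read 'e'  n5⇒n8 (via fail)
[12] read 'd'  n8⇒n0 (via fail)
[13] read 'e'  n0⇒n1
[14] read 'e'  n1⇒n2
[15] read 'e'  n2⇒n3
[16] read 'b'  n3⇒n4
[17] read 'd'  n4⇒n5  → match P0@[13:17]
[18] read 'e'  n5⇒n8 (via fail)
[19] read 'e'  n8⇒n2 (via fail)
[20] read 'e'  n2⇒n3
[21] read 'b'  n3⇒n4
[22] read 'd'  n4⇒n5  → match P0@[18:22]
[23] read 'd'  n5⇒n0 (via fail)
[24] read 'b'  n0⇒n6
[25] read 'd'  n6⇒n7
[26] read 'e'  n7⇒n8
[27] read 'b'  n8⇒n9
[28] read 'a'  n9⇒n10
[29] read 'e'  n10⇒n11  → match P1@[24:29]
[30] read 'e'  n11⇒n2 (via fail)
[31] read 'e'  n2⇒n3
[32] read 'e'  n3⇒n3 (via fail)
[33] read 'b'  n3⇒n4

All matches (sorted): [[5,1],[10,0],[17,0],[22,0],[29,1]]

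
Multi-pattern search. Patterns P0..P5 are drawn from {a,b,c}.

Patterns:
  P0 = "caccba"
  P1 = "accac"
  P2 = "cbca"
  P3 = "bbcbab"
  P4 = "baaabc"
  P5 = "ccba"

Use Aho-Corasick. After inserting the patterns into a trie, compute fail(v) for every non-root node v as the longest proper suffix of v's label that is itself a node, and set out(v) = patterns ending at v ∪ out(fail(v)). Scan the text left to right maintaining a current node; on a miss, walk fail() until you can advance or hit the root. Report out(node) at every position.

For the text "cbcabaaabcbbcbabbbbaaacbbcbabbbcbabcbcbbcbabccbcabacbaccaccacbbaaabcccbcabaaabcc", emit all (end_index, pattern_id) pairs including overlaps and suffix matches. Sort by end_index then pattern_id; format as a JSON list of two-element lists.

Build automaton:
Trie (insert patterns):
  0='ε' goto a→7 b→15 c→1
  1='c' goto a→2 b→12 c→26
  2='ca' goto c→3
  3='cac' goto c→4
  4='cacc' goto b→5
  5='caccb' goto a→6
  6='caccba' goto ·  [P0 ends]
  7='a' goto c→8
  8='ac' goto c→9
  9='acc' goto a→10
  10='acca' goto c→11
  11='accac' goto ·  [P1 ends]
  12='cb' goto c→13
  13='cbc' goto a→14
  14='cbca' goto ·  [P2 ends]
  15='b' goto a→21 b→16
  16='bb' goto c→17
  17='bbc' goto b→18
  18='bbcb' goto a→19
  19='bbcba' goto b→20
  20='bbcbab' goto ·  [P3 ends]
  21='ba' goto a→22
  22='baa' goto a→23
  23='baaa' goto b→24
  24='baaab' goto c→25
  25='baaabc' goto ·  [P4 ends]
  26='cc' goto b→27
  27='ccb' goto a→28
  28='ccba' goto ·  [P5 ends]

BFS fail/out derivation:
  n1('c'): parent n0 fail=0; on 'c' 0 → fail=0;  out ∅∪∅=∅
  n7('a'): parent n0 fail=0; on 'a' 0 → fail=0;  out ∅∪∅=∅
  n15('b'): parent n0 fail=0; on 'b' 0 → fail=0;  out ∅∪∅=∅
  n2('ca'): parent n1 fail=0; on 'a' 0 → fail=7;  out ∅∪∅=∅
  n8('ac'): parent n7 fail=0; on 'c' 0 → fail=1;  out ∅∪∅=∅
  n12('cb'): parent n1 fail=0; on 'b' 0 → fail=15;  out ∅∪∅=∅
  n16('bb'): parent n15 fail=0; on 'b' 0 → fail=15;  out ∅∪∅=∅
  n21('ba'): parent n15 fail=0; on 'a' 0 → fail=7;  out ∅∪∅=∅
  n26('cc'): parent n1 fail=0; on 'c' 0 → fail=1;  out ∅∪∅=∅
  n3('cac'): parent n2 fail=7; on 'c' 7 → fail=8;  out ∅∪∅=∅
  n9('acc'): parent n8 fail=1; on 'c' 1 → fail=26;  out ∅∪∅=∅
  n13('cbc'): parent n12 fail=15; on 'c' 15→0 → fail=1;  out ∅∪∅=∅
  n17('bbc'): parent n16 fail=15; on 'c' 15→0 → fail=1;  out ∅∪∅=∅
  n22('baa'): parent n21 fail=7; on 'a' 7→0 → fail=7;  out ∅∪∅=∅
  n27('ccb'): parent n26 fail=1; on 'b' 1 → fail=12;  out ∅∪∅=∅
  n4('cacc'): parent n3 fail=8; on 'c' 8 → fail=9;  out ∅∪∅=∅
  n10('acca'): parent n9 fail=26; on 'a' 26→1 → fail=2;  out ∅∪∅=∅
  n14('cbca'): parent n13 fail=1; on 'a' 1 → fail=2;  out {2}∪∅={2}
  n18('bbcb'): parent n17 fail=1; on 'b' 1 → fail=12;  out ∅∪∅=∅
  n23('baaa'): parent n22 fail=7; on 'a' 7→0 → fail=7;  out ∅∪∅=∅
  n28('ccba'): parent n27 fail=12; on 'a' 12→15 → fail=21;  out {5}∪∅={5}
  n5('caccb'): parent n4 fail=9; on 'b' 9→26 → fail=27;  out ∅∪∅=∅
  n11('accac'): parent n10 fail=2; on 'c' 2 → fail=3;  out {1}∪∅={1}
  n19('bbcba'): parent n18 fail=12; on 'a' 12→15 → fail=21;  out ∅∪∅=∅
  n24('baaab'): parent n23 fail=7; on 'b' 7→0 → fail=15;  out ∅∪∅=∅
  n6('caccba'): parent n5 fail=27; on 'a' 27 → fail=28;  out {0}∪{5}={0,5}
  n20('bbcbab'): parent n19 fail=21; on 'b' 21→7→0 → fail=15;  out {3}∪∅={3}
  n25('baaabc'): parent n24 fail=15; on 'c' 15→0 → fail=1;  out {4}∪∅={4}

Run:
[0] read 'c'  n0⇒n1
[1] read 'b'  n1⇒n12
[2] read 'c'  n12⇒n13
[3] read 'a'  n13⇒n14  ** P2@[0:3]
[4] read 'b'  n14⇒n15 (fail-walked)
[5] read 'a'  n15⇒n21
[6] read 'a'  n21⇒n22
[7] read 'a'  n22⇒n23
[8] read 'b'  n23⇒n24
[9] read 'c'  n24⇒n25  ** P4@[4:9]
[10] read 'b'  n25⇒n12 (fail-walked)
[11] read 'b'  n12⇒n16 (fail-walked)
[12] read 'c'  n16⇒n17
[13] read 'b'  n17⇒n18
[14] read 'a'  n18⇒n19
[15] read 'b'  n19⇒n20  ** P3@[10:15]
[16] read 'b'  n20⇒n16 (fail-walked)
[17] read 'b'  n16⇒n16 (fail-walked)
[18] read 'b'  n16⇒n16 (fail-walked)
[19] read 'a'  n16⇒n21 (fail-walked)
[20] read 'a'  n21⇒n22
[21] read 'a'  n22⇒n23
[22] read 'c'  n23⇒n8 (fail-walked)
[23] read 'b'  n8⇒n12 (fail-walked)
[24] read 'b'  n12⇒n16 (fail-walked)
[25] read 'c'  n16⇒n17
[26] read 'b'  n17⇒n18
[27] read 'a'  n18⇒n19
[28] read 'b'  n19⇒n20  ** P3@[23:28]
[29] read 'b'  n20⇒n16 (fail-walked)
[30] read 'b'  n16⇒n16 (fail-walked)
[31] read 'c'  n16⇒n17
[32] read 'b'  n17⇒n18
[33] read 'a'  n18⇒n19
[34] read 'b'  n19⇒n20  ** P3@[29:34]
[35] read 'c'  n20⇒n1 (fail-walked)
[36] read 'b'  n1⇒n12
[37] read 'c'  n12⇒n13
[38] read 'b'  n13⇒n12 (fail-walked)
[39] read 'b'  n12⇒n16 (fail-walked)
[40] read 'c'  n16⇒n17
[41] read 'b'  n17⇒n18
[42] read 'a'  n18⇒n19
[43] read 'b'  n19⇒n20  ** P3@[38:43]
[44] read 'c'  n20⇒n1 (fail-walked)
[45] read 'c'  n1⇒n26
[46] read 'b'  n26⇒n27
[47] read 'c'  n27⇒n13 (fail-walked)
[48] read 'a'  n13⇒n14  ** P2@[45:48]
[49] read 'b'  n14⇒n15 (fail-walked)
[50] read 'a'  n15⇒n21
[51] read 'c'  n21⇒n8 (fail-walked)
[52] read 'b'  n8⇒n12 (fail-walked)
[53] read 'a'  n12⇒n21 (fail-walked)
[54] read 'c'  n21⇒n8 (fail-walked)
[55] read 'c'  n8⇒n9
[56] read 'a'  n9⇒n10
[57] read 'c'  n10⇒n11  ** P1@[53:57]
[58] read 'c'  n11⇒n4 (fail-walked)
[59] read 'a'  n4⇒n10 (fail-walked)
[60] read 'c'  n10⇒n11  ** P1@[56:60]
[61] read 'b'  n11⇒n12 (fail-walked)
[62] read 'b'  n12⇒n16 (fail-walked)
[63] read 'a'  n16⇒n21 (fail-walked)
[64] read 'a'  n21⇒n22
[65] read 'a'  n22⇒n23
[66] read 'b'  n23⇒n24
[67] read 'c'  n24⇒n25  ** P4@[62:67]
[68] read 'c'  n25⇒n26 (fail-walked)
[69] read 'c'  n26⇒n26 (fail-walked)
[70] read 'b'  n26⇒n27
[71] read 'c'  n27⇒n13 (fail-walked)
[72] read 'a'  n13⇒n14  ** P2@[69:72]
[73] read 'b'  n14⇒n15 (fail-walked)
[74] read 'a'  n15⇒n21
[75] read 'a'  n21⇒n22
[76] read 'a'  n22⇒n23
[77] read 'b'  n23⇒n24
[78] read 'c'  n24⇒n25  ** P4@[73:78]
[79] read 'c'  n25⇒n26 (fail-walked)

Matches: [[3,2],[9,4],[15,3],[28,3],[34,3],[43,3],[48,2],[57,1],[60,1],[67,4],[72,2],[78,4]]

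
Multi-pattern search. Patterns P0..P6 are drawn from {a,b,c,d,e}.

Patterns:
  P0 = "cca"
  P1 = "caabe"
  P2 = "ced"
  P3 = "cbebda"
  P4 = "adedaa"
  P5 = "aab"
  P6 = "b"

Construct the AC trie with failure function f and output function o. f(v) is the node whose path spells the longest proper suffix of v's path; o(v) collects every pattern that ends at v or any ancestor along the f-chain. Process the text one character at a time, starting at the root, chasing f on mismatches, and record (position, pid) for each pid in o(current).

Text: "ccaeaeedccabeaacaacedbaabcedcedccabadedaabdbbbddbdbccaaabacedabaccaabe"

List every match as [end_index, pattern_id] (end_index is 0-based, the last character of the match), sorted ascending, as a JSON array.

Construct AC machine:
Trie (insert patterns):
  0='ε' goto a→15 b→23 c→1
  1='c' goto a→4 b→10 c→2 e→8
  2='cc' goto a→3
  3='cca' goto ·  [P0 ends]
  4='ca' goto a→5
  5='caa' goto b→6
  6='caab' goto e→7
  7='caabe' goto ·  [P1 ends]
  8='ce' goto d→9
  9='ced' goto ·  [P2 ends]
  10='cb' goto e→11
  11='cbe' goto b→12
  12='cbeb' goto d→13
  13='cbebd' goto a→14
  14='cbebda' goto ·  [P3 ends]
  15='a' goto a→21 d→16
  16='ad' goto e→17
  17='ade' goto d→18
  18='aded' goto a→19
  19='adeda' goto a→20
  20='adedaa' goto ·  [P4 ends]
  21='aa' goto b→22
  22='aab' goto ·  [P5 ends]
  23='b' goto ·  [P6 ends]

Failure links (BFS by depth):
  n1('c'): parent n0 fail=0; on 'c' 0 → fail=0;  out ∅∪∅=∅
  n15('a'): parent n0 fail=0; on 'a' 0 → fail=0;  out ∅∪∅=∅
  n23('b'): parent n0 fail=0; on 'b' 0 → fail=0;  out {6}∪∅={6}
  n2('cc'): parent n1 fail=0; on 'c' 0 → fail=1;  out ∅∪∅=∅
  n4('ca'): parent n1 fail=0; on 'a' 0 → fail=15;  out ∅∪∅=∅
  n8('ce'): parent n1 fail=0; on 'e' 0 → fail=0;  out ∅∪∅=∅
  n10('cb'): parent n1 fail=0; on 'b' 0 → fail=23;  out ∅∪{6}={6}
  n16('ad'): parent n15 fail=0; on 'd' 0 → fail=0;  out ∅∪∅=∅
  n21('aa'): parent n15 fail=0; on 'a' 0 → fail=15;  out ∅∪∅=∅
  n3('cca'): parent n2 fail=1; on 'a' 1 → fail=4;  out {0}∪∅={0}
  n5('caa'): parent n4 fail=15; on 'a' 15 → fail=21;  out ∅∪∅=∅
  n9('ced'): parent n8 fail=0; on 'd' 0 → fail=0;  out {2}∪∅={2}
  n11('cbe'): parent n10 fail=23; on 'e' 23→0 → fail=0;  out ∅∪∅=∅
  n17('ade'): parent n16 fail=0; on 'e' 0 → fail=0;  out ∅∪∅=∅
  n22('aab'): parent n21 fail=15; on 'b' 15→0 → fail=23;  out {5}∪{6}={5,6}
  n6('caab'): parent n5 fail=21; on 'b' 21 → fail=22;  out ∅∪{5,6}={5,6}
  n12('cbeb'): parent n11 fail=0; on 'b' 0 → fail=23;  out ∅∪{6}={6}
  n18('aded'): parent n17 fail=0; on 'd' 0 → fail=0;  out ∅∪∅=∅
  n7('caabe'): parent n6 fail=22; on 'e' 22→23→0 → fail=0;  out {1}∪∅={1}
  n13('cbebd'): parent n12 fail=23; on 'd' 23→0 → fail=0;  out ∅∪∅=∅
  n19('adeda'): parent n18 fail=0; on 'a' 0 → fail=15;  out ∅∪∅=∅
  n14('cbebda'): parent n13 fail=0; on 'a' 0 → fail=15;  out {3}∪∅={3}
  n20('adedaa'): parent n19 fail=15; on 'a' 15 → fail=21;  out {4}∪∅={4}

Scan:
i=0 'c': node 0→1
i=1 'c': node 1→2
i=2 'a': node 2→3  → match P0@[0:2]
i=3 'e': node 3→0 (fail-walked)
i=4 'a': node 0→15
i=5 'e': node 15→0 (fail-walked)
i=6 'e': node 0→0
i=7 'd': node 0→0
i=8 'c': node 0→1
i=9 'c': node 1→2
i=10 'a': node 2→3  → match P0@[8:10]
i=11 'b': node 3→23 (fail-walked)  → match P6@[11:11]
i=12 'e': node 23→0 (fail-walked)
i=13 'a': node 0→15
i=14 'a': node 15→21
i=15 'c': node 21→1 (fail-walked)
i=16 'a': node 1→4
i=17 'a': node 4→5
i=18 'c': node 5→1 (fail-walked)
i=19 'e': node 1→8
i=20 'd': node 8→9  → match P2@[18:20]
i=21 'b': node 9→23 (fail-walked)  → match P6@[21:21]
i=22 'a': node 23→15 (fail-walked)
i=23 'a': node 15→21
i=24 'b': node 21→22  → match P5@[22:24],P6@[24:24]
i=25 'c': node 22→1 (fail-walked)
i=26 'e': node 1→8
i=27 'd': node 8→9  → match P2@[25:27]
i=28 'c': node 9→1 (fail-walked)
i=29 'e': node 1→8
i=30 'd': node 8→9  → match P2@[28:30]
i=31 'c': node 9→1 (fail-walked)
i=32 'c': node 1→2
i=33 'a': node 2→3  → match P0@[31:33]
i=34 'b': node 3→23 (fail-walked)  → match P6@[34:34]
i=35 'a': node 23→15 (fail-walked)
i=36 'd': node 15→16
i=37 'e': node 16→17
i=38 'd': node 17→18
i=39 'a': node 18→19
i=40 'a': node 19→20  → match P4@[35:40]
i=41 'b': node 20→22 (fail-walked)  → match P5@[39:41],P6@[41:41]
i=42 'd': node 22→0 (fail-walked)
i=43 'b': node 0→23  → match P6@[43:43]
i=44 'b': node 23→23 (fail-walked)  → match P6@[44:44]
i=45 'b': node 23→23 (fail-walked)  → match P6@[45:45]
i=46 'd': node 23→0 (fail-walked)
i=47 'd': node 0→0
i=48 'b': node 0→23  → match P6@[48:48]
i=49 'd': node 23→0 (fail-walked)
i=50 'b': node 0→23  → match P6@[50:50]
i=51 'c': node 23→1 (fail-walked)
i=52 'c': node 1→2
i=53 'a': node 2→3  → match P0@[51:53]
i=54 'a': node 3→5 (fail-walked)
i=55 'a': node 5→21 (fail-walked)
i=56 'b': node 21→22  → match P5@[54:56],P6@[56:56]
i=57 'a': node 22→15 (fail-walked)
i=58 'c': node 15→1 (fail-walked)
i=59 'e': node 1→8
i=60 'd': node 8→9  → match P2@[58:60]
i=61 'a': node 9→15 (fail-walked)
i=62 'b': node 15→23 (fail-walked)  → match P6@[62:62]
i=63 'a': node 23→15 (fail-walked)
i=64 'c': node 15→1 (fail-walked)
i=65 'c': node 1→2
i=66 'a': node 2→3  → match P0@[64:66]
i=67 'a': node 3→5 (fail-walked)
i=68 'b': node 5→6  → match P5@[66:68],P6@[68:68]
i=69 'e': node 6→7  → match P1@[65:69]

All matches (sorted): [[2,0],[10,0],[11,6],[20,2],[21,6],[24,5],[24,6],[27,2],[30,2],[33,0],[34,6],[40,4],[41,5],[41,6],[43,6],[44,6],[45,6],[48,6],[50,6],[53,0],[56,5],[56,6],[60,2],[62,6],[66,0],[68,5],[68,6],[69,1]]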